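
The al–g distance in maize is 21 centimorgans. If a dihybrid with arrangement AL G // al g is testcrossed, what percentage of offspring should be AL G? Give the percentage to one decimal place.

39.5%

A map distance of 21 centimorgans corresponds to a recombination frequency of 0.210.
The F1 is AL G / al g, so AL G is a parental gamete class with expected frequency (1 − r)/2 = 0.790/2 = 0.3950.
That is 0.3950 = 39.5% of the progeny.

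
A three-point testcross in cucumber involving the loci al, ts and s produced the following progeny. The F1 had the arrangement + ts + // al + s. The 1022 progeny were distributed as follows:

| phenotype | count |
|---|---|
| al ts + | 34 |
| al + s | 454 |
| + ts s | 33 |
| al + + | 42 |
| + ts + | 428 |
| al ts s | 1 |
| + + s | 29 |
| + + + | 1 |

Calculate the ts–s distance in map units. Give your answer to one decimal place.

7.5 map units

The two rarest classes, + + + and al ts s, are the double crossovers. Comparing them with the parentals, only the ts allele has switched, so ts is the middle locus and the order is s – ts – al.
Crossovers in the s–ts interval produce the single-crossover classes + ts s and al + + (33 + 42 = 75) plus the double crossovers (2).
RF(s–ts) = (75 + 2) / 1022 = 77/1022 = 0.0753 → 7.5 map units.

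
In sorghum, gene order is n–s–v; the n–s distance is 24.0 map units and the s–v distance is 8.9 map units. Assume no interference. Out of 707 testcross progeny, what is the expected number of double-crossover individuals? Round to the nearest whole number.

15

Map distances give recombination frequencies of 0.240 and 0.089 for the two intervals.
With no interference, expected double-crossover frequency = 0.240 × 0.089 = 0.02136.
Expected number = 0.02136 × 707 = 15.10 ≈ 15.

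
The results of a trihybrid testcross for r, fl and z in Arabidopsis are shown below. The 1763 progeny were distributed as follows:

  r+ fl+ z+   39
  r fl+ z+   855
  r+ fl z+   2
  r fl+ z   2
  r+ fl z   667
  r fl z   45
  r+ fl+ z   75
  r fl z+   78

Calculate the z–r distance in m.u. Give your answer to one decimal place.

5.0 m.u.

The two most frequent reciprocal classes, r fl+ z+ and r+ fl z, are the parental types, so the F1 was r fl+ z+ / r+ fl z.
The two rarest classes, r fl+ z and r+ fl z+, are the double crossovers. Comparing them with the parentals, only the z allele has switched, so z is the middle locus and the order is r – z – fl.
Crossovers in the r–z interval produce the single-crossover classes r+ fl+ z+ and r fl z (39 + 45 = 84) plus the double crossovers (4).
RF(r–z) = (84 + 4) / 1763 = 88/1763 = 0.0499 → 5.0 m.u.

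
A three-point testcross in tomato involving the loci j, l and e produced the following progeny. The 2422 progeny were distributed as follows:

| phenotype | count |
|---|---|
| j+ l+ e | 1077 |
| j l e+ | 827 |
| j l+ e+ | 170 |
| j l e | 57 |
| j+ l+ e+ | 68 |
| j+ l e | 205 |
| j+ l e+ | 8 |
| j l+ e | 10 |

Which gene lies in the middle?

The two most frequent reciprocal classes, j+ l+ e and j l e+, are the parental types, so the F1 was j+ l+ e / j l e+.
The two rarest classes, j l+ e and j+ l e+, are the double crossovers. Comparing them with the parentals, only the j allele has switched, so j is the middle locus and the order is e – j – l.

j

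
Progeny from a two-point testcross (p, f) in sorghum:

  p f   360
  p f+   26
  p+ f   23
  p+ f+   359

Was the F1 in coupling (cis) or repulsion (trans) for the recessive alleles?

cis

The two most frequent classes are p+ f+ (359) and p f (360); these are the parental (non-recombinant) types.
So the F1 carried p+ f+ on one chromosome and p f on the other — the recessive alleles are on the same chromosome (cis / coupling).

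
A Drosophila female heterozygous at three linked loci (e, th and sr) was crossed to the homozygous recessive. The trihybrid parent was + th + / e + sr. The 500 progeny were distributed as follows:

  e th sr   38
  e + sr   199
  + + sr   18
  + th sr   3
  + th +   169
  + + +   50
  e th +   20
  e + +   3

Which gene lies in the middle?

sr

The two rarest classes, + th sr and e + +, are the double crossovers. Comparing them with the parentals, only the sr allele has switched, so sr is the middle locus and the order is th – sr – e.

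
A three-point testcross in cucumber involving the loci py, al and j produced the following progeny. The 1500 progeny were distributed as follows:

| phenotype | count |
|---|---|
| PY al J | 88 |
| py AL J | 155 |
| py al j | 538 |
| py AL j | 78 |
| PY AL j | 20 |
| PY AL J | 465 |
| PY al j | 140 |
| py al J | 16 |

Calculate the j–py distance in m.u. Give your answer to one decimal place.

22.1 m.u.

The two most frequent reciprocal classes, py al j and PY AL J, are the parental types, so the F1 was py al j / PY AL J.
The two rarest classes, py al J and PY AL j, are the double crossovers. Comparing them with the parentals, only the j allele has switched, so j is the middle locus and the order is py – j – al.
Crossovers in the py–j interval produce the single-crossover classes PY al j and py AL J (140 + 155 = 295) plus the double crossovers (36).
RF(py–j) = (295 + 36) / 1500 = 331/1500 = 0.2207 → 22.1 m.u.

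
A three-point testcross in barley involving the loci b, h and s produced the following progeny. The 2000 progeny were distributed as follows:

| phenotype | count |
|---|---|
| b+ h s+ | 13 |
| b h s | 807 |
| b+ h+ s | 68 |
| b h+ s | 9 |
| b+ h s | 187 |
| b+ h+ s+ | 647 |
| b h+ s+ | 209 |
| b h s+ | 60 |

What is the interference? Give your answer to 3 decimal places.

0.298

The two most frequent reciprocal classes, b+ h+ s+ and b h s, are the parental types, so the F1 was b+ h+ s+ / b h s.
The two rarest classes, b+ h s+ and b h+ s, are the double crossovers. Comparing them with the parentals, only the h allele has switched, so h is the middle locus and the order is s – h – b.
s–h: (128 + 22)/2000 = 0.0750; h–b: (396 + 22)/2000 = 0.2090.
Expected DCO frequency = 0.0750 × 0.2090 ≈ 0.01567; observed = 22/2000 ≈ 0.01100.
Coefficient of coincidence = 0.01100/0.01567 ≈ 0.702; interference = 1 − 0.702 = 0.298.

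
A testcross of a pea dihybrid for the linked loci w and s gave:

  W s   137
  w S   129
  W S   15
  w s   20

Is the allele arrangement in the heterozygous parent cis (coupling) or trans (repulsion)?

trans

The two most frequent classes are W s (137) and w S (129); these are the parental (non-recombinant) types.
So the F1 carried W s on one chromosome and w S on the other — the recessive alleles are on opposite chromosomes (trans / repulsion).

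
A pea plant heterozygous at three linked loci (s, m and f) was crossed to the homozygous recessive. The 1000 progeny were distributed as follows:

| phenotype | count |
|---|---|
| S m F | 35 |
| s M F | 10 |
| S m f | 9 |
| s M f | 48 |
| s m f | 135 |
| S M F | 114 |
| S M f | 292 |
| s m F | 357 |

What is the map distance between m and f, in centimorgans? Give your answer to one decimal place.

The two most frequent reciprocal classes, s m F and S M f, are the parental types, so the F1 was s m F / S M f.
The two rarest classes, s M F and S m f, are the double crossovers. Comparing them with the parentals, only the m allele has switched, so m is the middle locus and the order is f – m – s.
Crossovers in the f–m interval produce the single-crossover classes s m f and S M F (135 + 114 = 249) plus the double crossovers (19).
RF(f–m) = (249 + 19) / 1000 = 268/1000 = 0.2680 → 26.8 centimorgans.

26.8 centimorgans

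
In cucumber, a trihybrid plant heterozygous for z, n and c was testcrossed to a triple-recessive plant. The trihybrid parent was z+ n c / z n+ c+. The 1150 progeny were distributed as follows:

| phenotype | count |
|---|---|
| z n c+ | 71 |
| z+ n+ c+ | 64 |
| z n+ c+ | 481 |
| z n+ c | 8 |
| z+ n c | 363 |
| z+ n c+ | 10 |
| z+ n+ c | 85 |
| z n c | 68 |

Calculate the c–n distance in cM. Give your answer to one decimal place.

The two rarest classes, z+ n c+ and z n+ c, are the double crossovers. Comparing them with the parentals, only the c allele has switched, so c is the middle locus and the order is n – c – z.
Crossovers in the n–c interval produce the single-crossover classes z+ n+ c and z n c+ (85 + 71 = 156) plus the double crossovers (18).
RF(n–c) = (156 + 18) / 1150 = 174/1150 = 0.1513 → 15.1 cM.

15.1 cM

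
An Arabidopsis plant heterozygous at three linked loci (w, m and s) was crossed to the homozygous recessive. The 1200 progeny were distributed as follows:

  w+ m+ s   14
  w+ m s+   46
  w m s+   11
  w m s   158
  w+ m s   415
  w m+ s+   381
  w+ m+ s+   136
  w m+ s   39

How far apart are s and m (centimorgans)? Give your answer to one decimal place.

9.2 centimorgans

The two most frequent reciprocal classes, w+ m s and w m+ s+, are the parental types, so the F1 was w+ m s / w m+ s+.
The two rarest classes, w+ m+ s and w m s+, are the double crossovers. Comparing them with the parentals, only the m allele has switched, so m is the middle locus and the order is s – m – w.
Crossovers in the s–m interval produce the single-crossover classes w+ m s+ and w m+ s (46 + 39 = 85) plus the double crossovers (25).
RF(s–m) = (85 + 25) / 1200 = 110/1200 = 0.0917 → 9.2 centimorgans.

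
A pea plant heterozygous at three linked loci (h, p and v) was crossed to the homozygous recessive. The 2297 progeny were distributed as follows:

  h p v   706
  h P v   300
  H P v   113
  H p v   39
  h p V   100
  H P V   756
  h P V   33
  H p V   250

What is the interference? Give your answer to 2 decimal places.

The two most frequent reciprocal classes, H P V and h p v, are the parental types, so the F1 was H P V / h p v.
The two rarest classes, h P V and H p v, are the double crossovers. Comparing them with the parentals, only the h allele has switched, so h is the middle locus and the order is p – h – v.
p–h: (550 + 72)/2297 = 0.2708; h–v: (213 + 72)/2297 = 0.1241.
Expected DCO frequency = 0.2708 × 0.1241 ≈ 0.03361; observed = 72/2297 ≈ 0.03135.
Coefficient of coincidence = 0.03135/0.03361 ≈ 0.93; interference = 1 − 0.93 = 0.07.

0.07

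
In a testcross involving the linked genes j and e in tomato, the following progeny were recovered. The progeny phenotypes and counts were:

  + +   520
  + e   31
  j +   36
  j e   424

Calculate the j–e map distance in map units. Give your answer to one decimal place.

6.6 map units

The two most frequent classes, + + (520) and j e (424), are the parental types, so the F1 was + + / j e.
The recombinant classes are + e and j +: 31 + 36 = 67.
Recombination frequency = 67/1011 = 0.0663 ≈ 6.6%, i.e. 6.6 map units.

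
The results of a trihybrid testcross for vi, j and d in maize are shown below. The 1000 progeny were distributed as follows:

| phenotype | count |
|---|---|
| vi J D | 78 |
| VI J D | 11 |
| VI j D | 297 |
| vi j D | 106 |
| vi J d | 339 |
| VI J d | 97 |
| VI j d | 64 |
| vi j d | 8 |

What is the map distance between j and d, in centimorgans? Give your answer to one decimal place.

16.1 centimorgans

The two most frequent reciprocal classes, VI j D and vi J d, are the parental types, so the F1 was VI j D / vi J d.
The two rarest classes, VI J D and vi j d, are the double crossovers. Comparing them with the parentals, only the j allele has switched, so j is the middle locus and the order is vi – j – d.
Crossovers in the j–d interval produce the single-crossover classes VI j d and vi J D (64 + 78 = 142) plus the double crossovers (19).
RF(j–d) = (142 + 19) / 1000 = 161/1000 = 0.1610 → 16.1 centimorgans.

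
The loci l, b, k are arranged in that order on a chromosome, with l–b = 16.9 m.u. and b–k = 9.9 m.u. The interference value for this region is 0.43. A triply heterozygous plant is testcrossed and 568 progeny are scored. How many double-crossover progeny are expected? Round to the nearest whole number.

5

Map distances give recombination frequencies of 0.169 and 0.099 for the two intervals.
With interference 0.43 (so coincidence = 0.57), expected double-crossover frequency = 0.169 × 0.099 × 0.57 = 0.00954.
Expected number = 0.00954 × 568 = 5.42 ≈ 5.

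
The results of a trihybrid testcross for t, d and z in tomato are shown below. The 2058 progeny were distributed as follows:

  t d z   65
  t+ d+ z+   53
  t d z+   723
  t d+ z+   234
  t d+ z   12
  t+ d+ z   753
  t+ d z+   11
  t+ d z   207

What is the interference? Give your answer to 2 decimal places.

0.28

The two most frequent reciprocal classes, t+ d+ z and t d z+, are the parental types, so the F1 was t+ d+ z / t d z+.
The two rarest classes, t d+ z and t+ d z+, are the double crossovers. Comparing them with the parentals, only the t allele has switched, so t is the middle locus and the order is d – t – z.
d–t: (441 + 23)/2058 = 0.2255; t–z: (118 + 23)/2058 = 0.0685.
Expected DCO frequency = 0.2255 × 0.0685 ≈ 0.01545; observed = 23/2058 ≈ 0.01118.
Coefficient of coincidence = 0.01118/0.01545 ≈ 0.72; interference = 1 − 0.72 = 0.28.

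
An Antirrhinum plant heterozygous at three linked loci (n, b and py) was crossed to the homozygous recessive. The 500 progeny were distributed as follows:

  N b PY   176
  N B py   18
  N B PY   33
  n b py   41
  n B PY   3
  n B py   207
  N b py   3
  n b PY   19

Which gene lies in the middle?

The two most frequent reciprocal classes, n B py and N b PY, are the parental types, so the F1 was n B py / N b PY.
The two rarest classes, n B PY and N b py, are the double crossovers. Comparing them with the parentals, only the py allele has switched, so py is the middle locus and the order is b – py – n.

py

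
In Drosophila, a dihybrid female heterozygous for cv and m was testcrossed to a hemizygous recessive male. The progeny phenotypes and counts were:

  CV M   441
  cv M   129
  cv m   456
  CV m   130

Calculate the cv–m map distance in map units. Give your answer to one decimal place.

22.4 map units

The two most frequent classes, CV M (441) and cv m (456), are the parental types, so the F1 was CV M / cv m.
The recombinant classes are CV m and cv M: 130 + 129 = 259.
Recombination frequency = 259/1156 = 0.2240 ≈ 22.4%, i.e. 22.4 map units.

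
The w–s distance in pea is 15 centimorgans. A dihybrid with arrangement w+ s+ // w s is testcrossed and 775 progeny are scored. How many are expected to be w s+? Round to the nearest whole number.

A map distance of 15 centimorgans corresponds to a recombination frequency of 0.150.
The F1 is w+ s+ / w s, so w s+ is a recombinant gamete class with expected frequency r/2 = 0.150/2 = 0.0750.
Expected number = 0.0750 × 775 = 58.12 ≈ 58.

58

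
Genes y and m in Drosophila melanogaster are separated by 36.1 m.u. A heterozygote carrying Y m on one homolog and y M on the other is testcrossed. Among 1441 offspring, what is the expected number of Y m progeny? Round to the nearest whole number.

A map distance of 36.1 m.u. corresponds to a recombination frequency of 0.361.
The F1 is Y m / y M, so Y m is a parental gamete class with expected frequency (1 − r)/2 = 0.639/2 = 0.3195.
Expected number = 0.3195 × 1441 = 460.40 ≈ 460.

460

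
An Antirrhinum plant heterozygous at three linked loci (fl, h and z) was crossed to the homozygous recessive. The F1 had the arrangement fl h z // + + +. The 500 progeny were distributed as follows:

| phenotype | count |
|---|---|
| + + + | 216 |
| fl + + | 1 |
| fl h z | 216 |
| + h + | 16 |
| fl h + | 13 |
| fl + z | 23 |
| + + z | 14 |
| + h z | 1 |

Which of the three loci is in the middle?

fl

The two rarest classes, + h z and fl + +, are the double crossovers. Comparing them with the parentals, only the fl allele has switched, so fl is the middle locus and the order is z – fl – h.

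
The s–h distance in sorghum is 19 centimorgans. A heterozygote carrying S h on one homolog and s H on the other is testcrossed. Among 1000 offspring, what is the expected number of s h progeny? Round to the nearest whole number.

A map distance of 19 centimorgans corresponds to a recombination frequency of 0.190.
The F1 is S h / s H, so s h is a recombinant gamete class with expected frequency r/2 = 0.190/2 = 0.0950.
Expected number = 0.0950 × 1000 = 95.00 ≈ 95.

95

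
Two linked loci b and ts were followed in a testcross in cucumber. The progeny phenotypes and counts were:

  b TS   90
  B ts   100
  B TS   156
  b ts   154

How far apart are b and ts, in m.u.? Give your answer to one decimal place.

The two most frequent classes, B TS (156) and b ts (154), are the parental types, so the F1 was B TS / b ts.
The recombinant classes are B ts and b TS: 100 + 90 = 190.
Recombination frequency = 190/500 = 0.3800 ≈ 38.0%, i.e. 38.0 m.u.

38.0 m.u.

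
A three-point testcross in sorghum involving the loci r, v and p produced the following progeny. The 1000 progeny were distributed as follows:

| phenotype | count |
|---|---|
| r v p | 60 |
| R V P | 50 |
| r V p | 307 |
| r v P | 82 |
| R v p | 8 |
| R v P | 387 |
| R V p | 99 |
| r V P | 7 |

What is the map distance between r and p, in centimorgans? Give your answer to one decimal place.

The two most frequent reciprocal classes, R v P and r V p, are the parental types, so the F1 was R v P / r V p.
The two rarest classes, R v p and r V P, are the double crossovers. Comparing them with the parentals, only the p allele has switched, so p is the middle locus and the order is v – p – r.
Crossovers in the p–r interval produce the single-crossover classes r v P and R V p (82 + 99 = 181) plus the double crossovers (15).
RF(p–r) = (181 + 15) / 1000 = 196/1000 = 0.1960 → 19.6 centimorgans.

19.6 centimorgans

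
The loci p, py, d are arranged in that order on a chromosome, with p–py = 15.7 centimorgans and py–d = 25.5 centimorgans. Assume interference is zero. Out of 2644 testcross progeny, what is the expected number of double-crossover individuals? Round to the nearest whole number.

106

Map distances give recombination frequencies of 0.157 and 0.255 for the two intervals.
With no interference, expected double-crossover frequency = 0.157 × 0.255 = 0.04004.
Expected number = 0.04004 × 2644 = 105.85 ≈ 106.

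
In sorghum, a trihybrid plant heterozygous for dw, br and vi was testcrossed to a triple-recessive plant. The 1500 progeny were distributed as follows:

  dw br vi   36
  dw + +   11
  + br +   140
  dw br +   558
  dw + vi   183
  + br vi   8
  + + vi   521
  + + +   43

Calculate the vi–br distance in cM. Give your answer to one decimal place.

6.5 cM

The two most frequent reciprocal classes, + + vi and dw br +, are the parental types, so the F1 was + + vi / dw br +.
The two rarest classes, + br vi and dw + +, are the double crossovers. Comparing them with the parentals, only the br allele has switched, so br is the middle locus and the order is vi – br – dw.
Crossovers in the vi–br interval produce the single-crossover classes + + + and dw br vi (43 + 36 = 79) plus the double crossovers (19).
RF(vi–br) = (79 + 19) / 1500 = 98/1500 = 0.0653 → 6.5 cM.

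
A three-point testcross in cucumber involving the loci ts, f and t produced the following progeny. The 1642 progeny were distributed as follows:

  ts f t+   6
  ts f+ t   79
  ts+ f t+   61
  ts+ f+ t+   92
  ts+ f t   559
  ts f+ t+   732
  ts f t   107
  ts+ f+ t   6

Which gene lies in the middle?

f

The two most frequent reciprocal classes, ts f+ t+ and ts+ f t, are the parental types, so the F1 was ts f+ t+ / ts+ f t.
The two rarest classes, ts f t+ and ts+ f+ t, are the double crossovers. Comparing them with the parentals, only the f allele has switched, so f is the middle locus and the order is ts – f – t.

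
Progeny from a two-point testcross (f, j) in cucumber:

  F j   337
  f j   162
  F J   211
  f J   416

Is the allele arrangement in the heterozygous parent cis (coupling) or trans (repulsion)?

trans

The two most frequent classes are F j (337) and f J (416); these are the parental (non-recombinant) types.
So the F1 carried F j on one chromosome and f J on the other — the recessive alleles are on opposite chromosomes (trans / repulsion).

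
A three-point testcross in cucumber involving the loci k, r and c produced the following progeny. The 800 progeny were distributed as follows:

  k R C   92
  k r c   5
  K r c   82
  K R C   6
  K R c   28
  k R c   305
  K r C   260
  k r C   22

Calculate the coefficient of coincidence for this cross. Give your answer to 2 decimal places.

0.78

The two most frequent reciprocal classes, K r C and k R c, are the parental types, so the F1 was K r C / k R c.
The two rarest classes, K R C and k r c, are the double crossovers. Comparing them with the parentals, only the r allele has switched, so r is the middle locus and the order is c – r – k.
c–r: (174 + 11)/800 = 0.2313; r–k: (50 + 11)/800 = 0.0762.
Expected DCO frequency = 0.2313 × 0.0762 ≈ 0.01763; observed = 11/800 ≈ 0.01375.
Coefficient of coincidence = 0.01375/0.01763 ≈ 0.78.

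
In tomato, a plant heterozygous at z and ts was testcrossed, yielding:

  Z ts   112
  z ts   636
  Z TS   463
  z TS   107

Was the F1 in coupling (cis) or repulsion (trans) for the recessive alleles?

cis

The two most frequent classes are Z TS (463) and z ts (636); these are the parental (non-recombinant) types.
So the F1 carried Z TS on one chromosome and z ts on the other — the recessive alleles are on the same chromosome (cis / coupling).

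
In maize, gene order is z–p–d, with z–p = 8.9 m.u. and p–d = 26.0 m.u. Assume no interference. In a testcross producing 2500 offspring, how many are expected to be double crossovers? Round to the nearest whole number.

Map distances give recombination frequencies of 0.089 and 0.260 for the two intervals.
With no interference, expected double-crossover frequency = 0.089 × 0.260 = 0.02314.
Expected number = 0.02314 × 2500 = 57.85 ≈ 58.

58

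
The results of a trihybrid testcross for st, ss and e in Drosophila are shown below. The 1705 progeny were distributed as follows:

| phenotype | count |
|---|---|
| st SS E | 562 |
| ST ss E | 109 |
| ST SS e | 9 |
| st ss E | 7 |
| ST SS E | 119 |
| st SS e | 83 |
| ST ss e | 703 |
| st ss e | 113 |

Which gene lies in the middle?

ss

The two most frequent reciprocal classes, st SS E and ST ss e, are the parental types, so the F1 was st SS E / ST ss e.
The two rarest classes, st ss E and ST SS e, are the double crossovers. Comparing them with the parentals, only the ss allele has switched, so ss is the middle locus and the order is st – ss – e.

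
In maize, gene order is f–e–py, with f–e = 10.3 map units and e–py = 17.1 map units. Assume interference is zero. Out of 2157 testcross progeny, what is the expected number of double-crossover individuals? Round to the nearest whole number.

38

Map distances give recombination frequencies of 0.103 and 0.171 for the two intervals.
With no interference, expected double-crossover frequency = 0.103 × 0.171 = 0.01761.
Expected number = 0.01761 × 2157 = 37.99 ≈ 38.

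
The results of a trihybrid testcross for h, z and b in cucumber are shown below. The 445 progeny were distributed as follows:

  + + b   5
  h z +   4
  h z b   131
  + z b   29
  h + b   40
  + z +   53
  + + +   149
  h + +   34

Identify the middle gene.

The two most frequent reciprocal classes, h z b and + + +, are the parental types, so the F1 was h z b / + + +.
The two rarest classes, h z + and + + b, are the double crossovers. Comparing them with the parentals, only the b allele has switched, so b is the middle locus and the order is h – b – z.

b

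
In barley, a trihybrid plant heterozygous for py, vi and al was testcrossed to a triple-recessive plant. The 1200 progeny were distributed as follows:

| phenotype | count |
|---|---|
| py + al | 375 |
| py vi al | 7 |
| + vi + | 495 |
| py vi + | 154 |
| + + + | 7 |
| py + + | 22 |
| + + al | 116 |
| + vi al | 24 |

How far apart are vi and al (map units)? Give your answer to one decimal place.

The two most frequent reciprocal classes, py + al and + vi +, are the parental types, so the F1 was py + al / + vi +.
The two rarest classes, py vi al and + + +, are the double crossovers. Comparing them with the parentals, only the vi allele has switched, so vi is the middle locus and the order is py – vi – al.
Crossovers in the vi–al interval produce the single-crossover classes py + + and + vi al (22 + 24 = 46) plus the double crossovers (14).
RF(vi–al) = (46 + 14) / 1200 = 60/1200 = 0.0500 → 5.0 map units.

5.0 map units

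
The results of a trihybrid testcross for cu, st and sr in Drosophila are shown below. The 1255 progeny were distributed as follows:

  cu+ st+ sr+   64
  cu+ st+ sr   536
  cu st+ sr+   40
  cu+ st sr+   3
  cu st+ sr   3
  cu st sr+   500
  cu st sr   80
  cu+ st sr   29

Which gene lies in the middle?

cu

The two most frequent reciprocal classes, cu+ st+ sr and cu st sr+, are the parental types, so the F1 was cu+ st+ sr / cu st sr+.
The two rarest classes, cu st+ sr and cu+ st sr+, are the double crossovers. Comparing them with the parentals, only the cu allele has switched, so cu is the middle locus and the order is st – cu – sr.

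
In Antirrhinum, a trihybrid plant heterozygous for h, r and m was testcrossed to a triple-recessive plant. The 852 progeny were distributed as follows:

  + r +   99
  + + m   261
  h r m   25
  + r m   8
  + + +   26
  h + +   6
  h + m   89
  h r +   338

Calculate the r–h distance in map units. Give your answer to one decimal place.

23.7 map units

The two most frequent reciprocal classes, + + m and h r +, are the parental types, so the F1 was + + m / h r +.
The two rarest classes, + r m and h + +, are the double crossovers. Comparing them with the parentals, only the r allele has switched, so r is the middle locus and the order is h – r – m.
Crossovers in the h–r interval produce the single-crossover classes h + m and + r + (89 + 99 = 188) plus the double crossovers (14).
RF(h–r) = (188 + 14) / 852 = 202/852 = 0.2371 → 23.7 map units.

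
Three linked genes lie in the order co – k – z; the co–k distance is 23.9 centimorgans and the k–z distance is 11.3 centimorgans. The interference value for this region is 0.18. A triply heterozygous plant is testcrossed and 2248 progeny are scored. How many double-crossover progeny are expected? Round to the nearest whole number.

Map distances give recombination frequencies of 0.239 and 0.113 for the two intervals.
With interference 0.18 (so coincidence = 0.82), expected double-crossover frequency = 0.239 × 0.113 × 0.82 = 0.02215.
Expected number = 0.02215 × 2248 = 49.78 ≈ 50.

50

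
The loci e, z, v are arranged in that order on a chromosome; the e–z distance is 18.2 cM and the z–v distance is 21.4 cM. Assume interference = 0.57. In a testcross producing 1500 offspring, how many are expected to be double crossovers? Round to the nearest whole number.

25

Map distances give recombination frequencies of 0.182 and 0.214 for the two intervals.
With interference 0.57 (so coincidence = 0.43), expected double-crossover frequency = 0.182 × 0.214 × 0.43 = 0.01675.
Expected number = 0.01675 × 1500 = 25.12 ≈ 25.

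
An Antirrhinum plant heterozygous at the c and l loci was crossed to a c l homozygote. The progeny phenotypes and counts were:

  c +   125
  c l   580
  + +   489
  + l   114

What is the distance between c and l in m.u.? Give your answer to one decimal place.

18.3 m.u.

The two most frequent classes, + + (489) and c l (580), are the parental types, so the F1 was + + / c l.
The recombinant classes are + l and c +: 114 + 125 = 239.
Recombination frequency = 239/1308 = 0.1827 ≈ 18.3%, i.e. 18.3 m.u.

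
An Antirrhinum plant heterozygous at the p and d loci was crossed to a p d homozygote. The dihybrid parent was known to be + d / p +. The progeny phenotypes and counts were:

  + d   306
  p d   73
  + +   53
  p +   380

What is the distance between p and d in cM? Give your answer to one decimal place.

The recombinant classes are + + and p d: 53 + 73 = 126.
Recombination frequency = 126/812 = 0.1552 ≈ 15.5%, i.e. 15.5 cM.

15.5 cM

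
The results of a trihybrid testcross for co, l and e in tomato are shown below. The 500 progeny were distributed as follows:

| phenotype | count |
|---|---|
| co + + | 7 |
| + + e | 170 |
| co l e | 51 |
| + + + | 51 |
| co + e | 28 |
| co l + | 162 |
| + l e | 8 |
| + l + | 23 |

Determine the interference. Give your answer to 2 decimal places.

The two most frequent reciprocal classes, co l + and + + e, are the parental types, so the F1 was co l + / + + e.
The two rarest classes, co + + and + l e, are the double crossovers. Comparing them with the parentals, only the l allele has switched, so l is the middle locus and the order is e – l – co.
e–l: (102 + 15)/500 = 0.2340; l–co: (51 + 15)/500 = 0.1320.
Expected DCO frequency = 0.2340 × 0.1320 ≈ 0.03089; observed = 15/500 ≈ 0.03000.
Coefficient of coincidence = 0.03000/0.03089 ≈ 0.97; interference = 1 − 0.97 = 0.03.

0.03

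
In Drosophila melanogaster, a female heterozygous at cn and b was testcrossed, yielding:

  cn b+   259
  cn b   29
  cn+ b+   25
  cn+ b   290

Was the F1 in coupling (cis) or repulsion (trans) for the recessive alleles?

trans

The two most frequent classes are cn+ b (290) and cn b+ (259); these are the parental (non-recombinant) types.
So the F1 carried cn+ b on one chromosome and cn b+ on the other — the recessive alleles are on opposite chromosomes (trans / repulsion).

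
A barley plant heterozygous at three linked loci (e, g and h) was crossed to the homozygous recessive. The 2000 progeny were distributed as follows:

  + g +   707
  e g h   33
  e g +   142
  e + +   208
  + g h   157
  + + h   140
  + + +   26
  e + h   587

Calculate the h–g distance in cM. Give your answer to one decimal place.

21.2 cM

The two most frequent reciprocal classes, e + h and + g +, are the parental types, so the F1 was e + h / + g +.
The two rarest classes, e g h and + + +, are the double crossovers. Comparing them with the parentals, only the g allele has switched, so g is the middle locus and the order is h – g – e.
Crossovers in the h–g interval produce the single-crossover classes e + + and + g h (208 + 157 = 365) plus the double crossovers (59).
RF(h–g) = (365 + 59) / 2000 = 424/2000 = 0.2120 → 21.2 cM.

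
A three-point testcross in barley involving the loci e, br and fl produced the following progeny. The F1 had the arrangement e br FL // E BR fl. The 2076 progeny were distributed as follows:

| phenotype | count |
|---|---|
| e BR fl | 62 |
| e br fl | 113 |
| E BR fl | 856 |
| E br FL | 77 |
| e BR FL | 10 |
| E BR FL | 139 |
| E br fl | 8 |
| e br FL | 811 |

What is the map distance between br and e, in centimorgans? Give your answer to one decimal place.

7.6 centimorgans

The two rarest classes, e BR FL and E br fl, are the double crossovers. Comparing them with the parentals, only the br allele has switched, so br is the middle locus and the order is e – br – fl.
Crossovers in the e–br interval produce the single-crossover classes E br FL and e BR fl (77 + 62 = 139) plus the double crossovers (18).
RF(e–br) = (139 + 18) / 2076 = 157/2076 = 0.0756 → 7.6 centimorgans.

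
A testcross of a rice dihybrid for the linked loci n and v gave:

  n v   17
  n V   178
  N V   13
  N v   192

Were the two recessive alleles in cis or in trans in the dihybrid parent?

trans

The two most frequent classes are N v (192) and n V (178); these are the parental (non-recombinant) types.
So the F1 carried N v on one chromosome and n V on the other — the recessive alleles are on opposite chromosomes (trans / repulsion).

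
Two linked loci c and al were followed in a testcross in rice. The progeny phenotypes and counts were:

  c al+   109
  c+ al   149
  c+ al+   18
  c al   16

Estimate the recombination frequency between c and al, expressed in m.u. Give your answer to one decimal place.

The two most frequent classes, c+ al (149) and c al+ (109), are the parental types, so the F1 was c+ al / c al+.
The recombinant classes are c+ al+ and c al: 18 + 16 = 34.
Recombination frequency = 34/292 = 0.1164 ≈ 11.6%, i.e. 11.6 m.u.

11.6 m.u.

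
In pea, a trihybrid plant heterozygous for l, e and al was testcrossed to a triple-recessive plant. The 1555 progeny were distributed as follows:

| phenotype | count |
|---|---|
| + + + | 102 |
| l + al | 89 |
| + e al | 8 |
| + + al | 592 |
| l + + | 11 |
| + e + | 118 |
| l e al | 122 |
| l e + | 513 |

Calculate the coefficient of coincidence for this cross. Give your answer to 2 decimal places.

0.54

The two most frequent reciprocal classes, l e + and + + al, are the parental types, so the F1 was l e + / + + al.
The two rarest classes, l + + and + e al, are the double crossovers. Comparing them with the parentals, only the e allele has switched, so e is the middle locus and the order is l – e – al.
l–e: (207 + 19)/1555 = 0.1453; e–al: (224 + 19)/1555 = 0.1563.
Expected DCO frequency = 0.1453 × 0.1563 ≈ 0.02271; observed = 19/1555 ≈ 0.01222.
Coefficient of coincidence = 0.01222/0.02271 ≈ 0.54.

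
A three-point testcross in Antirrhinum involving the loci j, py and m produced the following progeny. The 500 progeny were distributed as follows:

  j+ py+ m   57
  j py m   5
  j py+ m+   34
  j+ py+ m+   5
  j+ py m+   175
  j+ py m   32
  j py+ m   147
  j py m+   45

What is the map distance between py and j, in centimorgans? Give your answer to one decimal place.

The two most frequent reciprocal classes, j py+ m and j+ py m+, are the parental types, so the F1 was j py+ m / j+ py m+.
The two rarest classes, j py m and j+ py+ m+, are the double crossovers. Comparing them with the parentals, only the py allele has switched, so py is the middle locus and the order is j – py – m.
Crossovers in the j–py interval produce the single-crossover classes j+ py+ m and j py m+ (57 + 45 = 102) plus the double crossovers (10).
RF(j–py) = (102 + 10) / 500 = 112/500 = 0.2240 → 22.4 centimorgans.

22.4 centimorgans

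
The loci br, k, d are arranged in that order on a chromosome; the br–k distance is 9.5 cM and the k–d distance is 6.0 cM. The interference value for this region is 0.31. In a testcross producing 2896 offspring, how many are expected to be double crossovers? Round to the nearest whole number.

11

Map distances give recombination frequencies of 0.095 and 0.060 for the two intervals.
With interference 0.31 (so coincidence = 0.69), expected double-crossover frequency = 0.095 × 0.060 × 0.69 = 0.00393.
Expected number = 0.00393 × 2896 = 11.39 ≈ 11.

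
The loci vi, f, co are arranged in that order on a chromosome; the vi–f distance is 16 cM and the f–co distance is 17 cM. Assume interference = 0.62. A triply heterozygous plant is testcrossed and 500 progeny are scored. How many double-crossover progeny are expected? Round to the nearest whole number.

5

Map distances give recombination frequencies of 0.160 and 0.170 for the two intervals.
With interference 0.62 (so coincidence = 0.38), expected double-crossover frequency = 0.160 × 0.170 × 0.38 = 0.01034.
Expected number = 0.01034 × 500 = 5.17 ≈ 5.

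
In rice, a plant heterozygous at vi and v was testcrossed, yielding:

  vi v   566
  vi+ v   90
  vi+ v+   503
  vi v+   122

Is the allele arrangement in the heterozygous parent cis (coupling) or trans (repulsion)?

The two most frequent classes are vi+ v+ (503) and vi v (566); these are the parental (non-recombinant) types.
So the F1 carried vi+ v+ on one chromosome and vi v on the other — the recessive alleles are on the same chromosome (cis / coupling).

cis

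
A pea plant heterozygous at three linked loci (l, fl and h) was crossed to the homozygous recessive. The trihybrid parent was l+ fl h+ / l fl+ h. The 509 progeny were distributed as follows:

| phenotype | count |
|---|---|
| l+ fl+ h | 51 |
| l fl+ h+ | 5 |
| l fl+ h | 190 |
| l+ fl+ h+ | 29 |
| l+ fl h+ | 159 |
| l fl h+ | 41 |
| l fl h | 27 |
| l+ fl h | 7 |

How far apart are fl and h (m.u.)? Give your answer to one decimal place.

The two rarest classes, l+ fl h and l fl+ h+, are the double crossovers. Comparing them with the parentals, only the h allele has switched, so h is the middle locus and the order is fl – h – l.
Crossovers in the fl–h interval produce the single-crossover classes l+ fl+ h+ and l fl h (29 + 27 = 56) plus the double crossovers (12).
RF(fl–h) = (56 + 12) / 509 = 68/509 = 0.1336 → 13.4 m.u.

13.4 m.u.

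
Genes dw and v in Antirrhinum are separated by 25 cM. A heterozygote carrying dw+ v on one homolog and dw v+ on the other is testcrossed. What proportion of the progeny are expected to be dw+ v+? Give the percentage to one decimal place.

A map distance of 25 cM corresponds to a recombination frequency of 0.250.
The F1 is dw+ v / dw v+, so dw+ v+ is a recombinant gamete class with expected frequency r/2 = 0.250/2 = 0.1250.
That is 0.1250 = 12.5% of the progeny.

12.5%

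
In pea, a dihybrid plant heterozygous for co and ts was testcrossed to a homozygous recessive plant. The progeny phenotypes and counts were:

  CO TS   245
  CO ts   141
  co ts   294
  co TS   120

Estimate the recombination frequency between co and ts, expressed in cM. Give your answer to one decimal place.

32.6 cM

The two most frequent classes, CO TS (245) and co ts (294), are the parental types, so the F1 was CO TS / co ts.
The recombinant classes are CO ts and co TS: 141 + 120 = 261.
Recombination frequency = 261/800 = 0.3262 ≈ 32.6%, i.e. 32.6 cM.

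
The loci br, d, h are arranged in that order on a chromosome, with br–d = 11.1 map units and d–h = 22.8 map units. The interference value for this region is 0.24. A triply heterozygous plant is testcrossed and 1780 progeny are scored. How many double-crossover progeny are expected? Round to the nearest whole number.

Map distances give recombination frequencies of 0.111 and 0.228 for the two intervals.
With interference 0.24 (so coincidence = 0.76), expected double-crossover frequency = 0.111 × 0.228 × 0.76 = 0.01923.
Expected number = 0.01923 × 1780 = 34.24 ≈ 34.

34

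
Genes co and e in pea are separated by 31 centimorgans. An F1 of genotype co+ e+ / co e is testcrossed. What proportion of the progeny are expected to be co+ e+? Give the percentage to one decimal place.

34.5%

A map distance of 31 centimorgans corresponds to a recombination frequency of 0.310.
The F1 is co+ e+ / co e, so co+ e+ is a parental gamete class with expected frequency (1 − r)/2 = 0.690/2 = 0.3450.
That is 0.3450 = 34.5% of the progeny.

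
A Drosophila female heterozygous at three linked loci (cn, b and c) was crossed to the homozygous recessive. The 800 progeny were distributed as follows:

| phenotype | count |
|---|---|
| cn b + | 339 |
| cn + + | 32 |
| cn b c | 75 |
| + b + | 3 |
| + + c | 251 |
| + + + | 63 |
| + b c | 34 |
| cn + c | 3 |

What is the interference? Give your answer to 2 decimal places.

0.54

The two most frequent reciprocal classes, + + c and cn b +, are the parental types, so the F1 was + + c / cn b +.
The two rarest classes, cn + c and + b +, are the double crossovers. Comparing them with the parentals, only the cn allele has switched, so cn is the middle locus and the order is c – cn – b.
c–cn: (138 + 6)/800 = 0.1800; cn–b: (66 + 6)/800 = 0.0900.
Expected DCO frequency = 0.1800 × 0.0900 ≈ 0.01620; observed = 6/800 ≈ 0.00750.
Coefficient of coincidence = 0.00750/0.01620 ≈ 0.46; interference = 1 − 0.46 = 0.54.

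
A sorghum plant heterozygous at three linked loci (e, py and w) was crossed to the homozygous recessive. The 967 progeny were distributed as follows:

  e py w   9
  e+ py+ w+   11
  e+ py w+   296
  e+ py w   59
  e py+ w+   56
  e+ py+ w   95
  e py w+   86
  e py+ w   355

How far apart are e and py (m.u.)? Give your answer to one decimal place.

20.8 m.u.

The two most frequent reciprocal classes, e+ py w+ and e py+ w, are the parental types, so the F1 was e+ py w+ / e py+ w.
The two rarest classes, e+ py+ w+ and e py w, are the double crossovers. Comparing them with the parentals, only the py allele has switched, so py is the middle locus and the order is e – py – w.
Crossovers in the e–py interval produce the single-crossover classes e py w+ and e+ py+ w (86 + 95 = 181) plus the double crossovers (20).
RF(e–py) = (181 + 20) / 967 = 201/967 = 0.2079 → 20.8 m.u.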